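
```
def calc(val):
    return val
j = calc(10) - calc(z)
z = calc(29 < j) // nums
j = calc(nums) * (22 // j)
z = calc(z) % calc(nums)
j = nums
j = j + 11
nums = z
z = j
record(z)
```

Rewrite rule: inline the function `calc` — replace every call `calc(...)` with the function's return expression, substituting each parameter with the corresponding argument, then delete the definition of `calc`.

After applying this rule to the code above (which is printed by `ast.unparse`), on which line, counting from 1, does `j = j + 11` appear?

6

Transformed code:
j = 10 - z
z = (29 < j) // nums
j = nums * (22 // j)
z = z % nums
j = nums
j = j + 11
nums = z
z = j
record(z)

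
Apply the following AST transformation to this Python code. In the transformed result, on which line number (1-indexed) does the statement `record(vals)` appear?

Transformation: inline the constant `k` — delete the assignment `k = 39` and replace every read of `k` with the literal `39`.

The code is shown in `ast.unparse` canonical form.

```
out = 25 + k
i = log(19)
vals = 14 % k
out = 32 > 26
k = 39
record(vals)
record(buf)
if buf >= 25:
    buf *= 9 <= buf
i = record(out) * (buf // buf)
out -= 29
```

Transformed code:
out = 25 + 39
i = log(19)
vals = 14 % 39
out = 32 > 26
record(vals)
record(buf)
if buf >= 25:
    buf *= 9 <= buf
i = record(out) * (buf // buf)
out -= 29

5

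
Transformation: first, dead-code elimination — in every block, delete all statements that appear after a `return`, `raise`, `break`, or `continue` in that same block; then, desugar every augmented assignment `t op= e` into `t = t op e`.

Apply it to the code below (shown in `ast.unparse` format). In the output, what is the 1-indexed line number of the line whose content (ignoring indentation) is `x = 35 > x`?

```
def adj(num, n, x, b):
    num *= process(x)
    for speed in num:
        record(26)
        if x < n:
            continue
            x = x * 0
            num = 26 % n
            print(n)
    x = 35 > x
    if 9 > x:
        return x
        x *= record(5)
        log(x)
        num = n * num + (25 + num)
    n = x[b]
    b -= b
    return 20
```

Transformed code:
def adj(num, n, x, b):
    num = num * process(x)
    for speed in num:
        record(26)
        if x < n:
            continue
    x = 35 > x
    if 9 > x:
        return x
    n = x[b]
    b = b - b
    return 20

7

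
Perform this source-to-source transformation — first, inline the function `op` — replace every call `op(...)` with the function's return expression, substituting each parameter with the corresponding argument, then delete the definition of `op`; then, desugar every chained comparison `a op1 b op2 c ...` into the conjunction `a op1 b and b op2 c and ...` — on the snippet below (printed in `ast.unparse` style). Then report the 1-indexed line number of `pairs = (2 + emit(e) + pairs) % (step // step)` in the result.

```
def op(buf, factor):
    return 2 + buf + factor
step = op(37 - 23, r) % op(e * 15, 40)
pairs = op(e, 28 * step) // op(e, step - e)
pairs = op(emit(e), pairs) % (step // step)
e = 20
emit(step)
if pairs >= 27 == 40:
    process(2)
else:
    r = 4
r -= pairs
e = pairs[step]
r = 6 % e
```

Transformed code:
step = (2 + (37 - 23) + r) % (2 + e * 15 + 40)
pairs = (2 + e + 28 * step) // (2 + e + (step - e))
pairs = (2 + emit(e) + pairs) % (step // step)
e = 20
emit(step)
if pairs >= 27 and 27 == 40:
    process(2)
else:
    r = 4
r -= pairs
e = pairs[step]
r = 6 % e

3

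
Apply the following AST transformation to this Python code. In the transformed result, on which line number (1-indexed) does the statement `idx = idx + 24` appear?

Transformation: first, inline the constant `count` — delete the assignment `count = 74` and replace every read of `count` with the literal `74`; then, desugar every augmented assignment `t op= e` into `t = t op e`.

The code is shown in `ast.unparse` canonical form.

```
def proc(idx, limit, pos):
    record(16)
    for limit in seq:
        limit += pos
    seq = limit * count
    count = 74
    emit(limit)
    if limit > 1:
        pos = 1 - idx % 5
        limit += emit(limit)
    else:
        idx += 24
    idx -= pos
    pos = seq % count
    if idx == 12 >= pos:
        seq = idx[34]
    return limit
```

Transformed code:
def proc(idx, limit, pos):
    record(16)
    for limit in seq:
        limit = limit + pos
    seq = limit * 74
    emit(limit)
    if limit > 1:
        pos = 1 - idx % 5
        limit = limit + emit(limit)
    else:
        idx = idx + 24
    idx = idx - pos
    pos = seq % 74
    if idx == 12 >= pos:
        seq = idx[34]
    return limit

11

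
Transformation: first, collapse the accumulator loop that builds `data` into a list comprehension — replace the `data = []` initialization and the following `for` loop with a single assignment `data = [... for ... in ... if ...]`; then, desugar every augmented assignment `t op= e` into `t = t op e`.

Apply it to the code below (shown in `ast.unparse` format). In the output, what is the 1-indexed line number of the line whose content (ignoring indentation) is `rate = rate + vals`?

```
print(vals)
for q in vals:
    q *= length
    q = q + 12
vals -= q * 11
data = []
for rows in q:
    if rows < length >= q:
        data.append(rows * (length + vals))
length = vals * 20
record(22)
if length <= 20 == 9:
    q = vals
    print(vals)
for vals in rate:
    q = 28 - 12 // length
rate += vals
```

Transformed code:
print(vals)
for q in vals:
    q = q * length
    q = q + 12
vals = vals - q * 11
data = [rows * (length + vals) for rows in q if rows < length >= q]
length = vals * 20
record(22)
if length <= 20 == 9:
    q = vals
    print(vals)
for vals in rate:
    q = 28 - 12 // length
rate = rate + vals

14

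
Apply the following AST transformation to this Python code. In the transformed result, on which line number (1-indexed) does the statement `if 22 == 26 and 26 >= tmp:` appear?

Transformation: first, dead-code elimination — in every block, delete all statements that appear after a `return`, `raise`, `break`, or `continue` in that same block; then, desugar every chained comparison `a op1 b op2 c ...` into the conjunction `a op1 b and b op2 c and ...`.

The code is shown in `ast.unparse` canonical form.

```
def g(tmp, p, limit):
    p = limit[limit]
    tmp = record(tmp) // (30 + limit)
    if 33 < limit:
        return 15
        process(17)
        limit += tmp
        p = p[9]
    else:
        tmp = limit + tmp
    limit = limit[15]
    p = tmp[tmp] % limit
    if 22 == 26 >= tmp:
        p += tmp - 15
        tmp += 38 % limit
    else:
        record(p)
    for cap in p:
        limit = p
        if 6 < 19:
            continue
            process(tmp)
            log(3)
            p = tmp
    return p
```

10

Transformed code:
def g(tmp, p, limit):
    p = limit[limit]
    tmp = record(tmp) // (30 + limit)
    if 33 < limit:
        return 15
    else:
        tmp = limit + tmp
    limit = limit[15]
    p = tmp[tmp] % limit
    if 22 == 26 and 26 >= tmp:
        p += tmp - 15
        tmp += 38 % limit
    else:
        record(p)
    for cap in p:
        limit = p
        if 6 < 19:
            continue
    return p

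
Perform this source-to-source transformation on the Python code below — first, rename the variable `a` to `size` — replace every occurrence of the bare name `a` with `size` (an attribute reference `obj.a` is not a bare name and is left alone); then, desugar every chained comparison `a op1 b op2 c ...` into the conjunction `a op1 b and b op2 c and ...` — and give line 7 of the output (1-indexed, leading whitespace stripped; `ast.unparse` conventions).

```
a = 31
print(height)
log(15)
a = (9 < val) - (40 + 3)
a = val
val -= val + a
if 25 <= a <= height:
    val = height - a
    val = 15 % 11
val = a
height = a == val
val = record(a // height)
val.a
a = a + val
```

Transformed code:
size = 31
print(height)
log(15)
size = (9 < val) - (40 + 3)
size = val
val -= val + size
if 25 <= size and size <= height:
    val = height - size
    val = 15 % 11
val = size
height = size == val
val = record(size // height)
val.a
size = size + val

if 25 <= size and size <= height:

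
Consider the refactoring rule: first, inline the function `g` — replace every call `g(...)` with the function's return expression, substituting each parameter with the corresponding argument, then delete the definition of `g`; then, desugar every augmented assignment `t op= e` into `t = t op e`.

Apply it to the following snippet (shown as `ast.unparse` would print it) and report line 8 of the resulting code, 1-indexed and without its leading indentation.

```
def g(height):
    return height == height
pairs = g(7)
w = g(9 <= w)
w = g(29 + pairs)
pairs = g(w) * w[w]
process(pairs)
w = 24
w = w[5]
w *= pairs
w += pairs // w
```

w = w * pairs

Transformed code:
pairs = 7 == 7
w = (9 <= w) == (9 <= w)
w = 29 + pairs == 29 + pairs
pairs = (w == w) * w[w]
process(pairs)
w = 24
w = w[5]
w = w * pairs
w = w + pairs // w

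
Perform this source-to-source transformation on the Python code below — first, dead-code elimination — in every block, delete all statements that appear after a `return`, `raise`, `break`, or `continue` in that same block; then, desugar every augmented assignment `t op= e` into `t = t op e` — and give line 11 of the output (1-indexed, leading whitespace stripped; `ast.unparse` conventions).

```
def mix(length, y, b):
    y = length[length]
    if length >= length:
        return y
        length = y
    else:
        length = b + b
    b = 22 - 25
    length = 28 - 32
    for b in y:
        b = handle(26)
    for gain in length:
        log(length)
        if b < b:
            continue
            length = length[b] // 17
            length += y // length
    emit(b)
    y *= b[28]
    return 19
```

Transformed code:
def mix(length, y, b):
    y = length[length]
    if length >= length:
        return y
    else:
        length = b + b
    b = 22 - 25
    length = 28 - 32
    for b in y:
        b = handle(26)
    for gain in length:
        log(length)
        if b < b:
            continue
    emit(b)
    y = y * b[28]
    return 19

for gain in length:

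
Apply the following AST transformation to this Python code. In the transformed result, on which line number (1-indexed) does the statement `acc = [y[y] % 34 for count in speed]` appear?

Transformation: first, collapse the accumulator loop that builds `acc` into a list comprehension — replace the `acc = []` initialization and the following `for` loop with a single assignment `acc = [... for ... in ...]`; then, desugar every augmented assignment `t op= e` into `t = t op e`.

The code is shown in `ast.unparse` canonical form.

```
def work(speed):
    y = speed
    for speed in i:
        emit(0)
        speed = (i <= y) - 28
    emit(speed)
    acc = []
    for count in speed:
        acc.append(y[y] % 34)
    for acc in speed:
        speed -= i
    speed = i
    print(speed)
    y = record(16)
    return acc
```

7

Transformed code:
def work(speed):
    y = speed
    for speed in i:
        emit(0)
        speed = (i <= y) - 28
    emit(speed)
    acc = [y[y] % 34 for count in speed]
    for acc in speed:
        speed = speed - i
    speed = i
    print(speed)
    y = record(16)
    return acc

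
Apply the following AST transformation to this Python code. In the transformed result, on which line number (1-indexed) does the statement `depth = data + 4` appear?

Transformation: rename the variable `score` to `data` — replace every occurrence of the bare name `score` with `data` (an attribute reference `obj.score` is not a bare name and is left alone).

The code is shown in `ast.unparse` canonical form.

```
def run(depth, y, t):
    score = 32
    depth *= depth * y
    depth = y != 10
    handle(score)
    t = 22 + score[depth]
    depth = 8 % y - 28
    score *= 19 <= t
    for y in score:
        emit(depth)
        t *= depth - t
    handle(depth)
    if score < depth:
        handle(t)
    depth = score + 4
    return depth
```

Transformed code:
def run(depth, y, t):
    data = 32
    depth *= depth * y
    depth = y != 10
    handle(data)
    t = 22 + data[depth]
    depth = 8 % y - 28
    data *= 19 <= t
    for y in data:
        emit(depth)
        t *= depth - t
    handle(depth)
    if data < depth:
        handle(t)
    depth = data + 4
    return depth

15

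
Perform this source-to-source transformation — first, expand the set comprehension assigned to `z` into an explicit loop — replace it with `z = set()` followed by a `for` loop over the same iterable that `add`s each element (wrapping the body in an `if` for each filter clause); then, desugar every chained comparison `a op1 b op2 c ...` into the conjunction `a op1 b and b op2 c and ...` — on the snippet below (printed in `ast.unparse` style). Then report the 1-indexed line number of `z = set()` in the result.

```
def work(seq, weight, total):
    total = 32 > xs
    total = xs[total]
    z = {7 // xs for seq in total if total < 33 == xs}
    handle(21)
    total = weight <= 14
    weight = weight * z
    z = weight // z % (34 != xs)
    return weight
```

Transformed code:
def work(seq, weight, total):
    total = 32 > xs
    total = xs[total]
    z = set()
    for seq in total:
        if total < 33 and 33 == xs:
            z.add(7 // xs)
    handle(21)
    total = weight <= 14
    weight = weight * z
    z = weight // z % (34 != xs)
    return weight

4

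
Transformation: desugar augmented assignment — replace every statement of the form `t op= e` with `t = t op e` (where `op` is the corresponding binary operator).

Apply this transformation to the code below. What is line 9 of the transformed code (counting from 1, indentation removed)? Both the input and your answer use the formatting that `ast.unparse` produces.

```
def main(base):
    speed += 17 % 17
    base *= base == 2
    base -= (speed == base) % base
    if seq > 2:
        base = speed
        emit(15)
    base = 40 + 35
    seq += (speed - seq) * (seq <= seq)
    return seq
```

Transformed code:
def main(base):
    speed = speed + 17 % 17
    base = base * (base == 2)
    base = base - (speed == base) % base
    if seq > 2:
        base = speed
        emit(15)
    base = 40 + 35
    seq = seq + (speed - seq) * (seq <= seq)
    return seq

seq = seq + (speed - seq) * (seq <= seq)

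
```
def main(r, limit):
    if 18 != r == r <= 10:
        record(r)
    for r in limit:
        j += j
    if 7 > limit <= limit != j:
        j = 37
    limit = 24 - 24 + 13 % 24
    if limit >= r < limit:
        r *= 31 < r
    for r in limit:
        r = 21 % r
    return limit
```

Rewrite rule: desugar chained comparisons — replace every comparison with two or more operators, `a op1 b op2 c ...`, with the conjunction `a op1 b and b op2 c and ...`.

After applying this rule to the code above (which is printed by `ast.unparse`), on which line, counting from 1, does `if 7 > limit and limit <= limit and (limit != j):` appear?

Transformed code:
def main(r, limit):
    if 18 != r and r == r and (r <= 10):
        record(r)
    for r in limit:
        j += j
    if 7 > limit and limit <= limit and (limit != j):
        j = 37
    limit = 24 - 24 + 13 % 24
    if limit >= r and r < limit:
        r *= 31 < r
    for r in limit:
        r = 21 % r
    return limit

6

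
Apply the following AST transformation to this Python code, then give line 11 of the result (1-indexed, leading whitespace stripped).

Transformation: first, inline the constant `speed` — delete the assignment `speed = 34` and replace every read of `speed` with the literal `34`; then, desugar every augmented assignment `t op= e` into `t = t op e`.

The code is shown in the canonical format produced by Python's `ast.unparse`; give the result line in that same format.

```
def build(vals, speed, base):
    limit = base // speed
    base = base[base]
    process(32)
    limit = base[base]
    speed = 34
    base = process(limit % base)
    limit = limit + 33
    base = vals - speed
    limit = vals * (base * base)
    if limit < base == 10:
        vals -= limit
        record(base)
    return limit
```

Transformed code:
def build(vals, speed, base):
    limit = base // 34
    base = base[base]
    process(32)
    limit = base[base]
    base = process(limit % base)
    limit = limit + 33
    base = vals - 34
    limit = vals * (base * base)
    if limit < base == 10:
        vals = vals - limit
        record(base)
    return limit

vals = vals - limit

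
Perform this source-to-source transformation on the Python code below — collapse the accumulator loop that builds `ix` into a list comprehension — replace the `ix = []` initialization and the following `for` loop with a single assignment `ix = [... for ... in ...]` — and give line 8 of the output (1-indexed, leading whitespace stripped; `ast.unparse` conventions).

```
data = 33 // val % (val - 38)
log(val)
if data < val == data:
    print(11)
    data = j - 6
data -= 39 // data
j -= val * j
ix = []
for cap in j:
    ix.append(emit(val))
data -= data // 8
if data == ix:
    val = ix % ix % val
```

Transformed code:
data = 33 // val % (val - 38)
log(val)
if data < val == data:
    print(11)
    data = j - 6
data -= 39 // data
j -= val * j
ix = [emit(val) for cap in j]
data -= data // 8
if data == ix:
    val = ix % ix % val

ix = [emit(val) for cap in j]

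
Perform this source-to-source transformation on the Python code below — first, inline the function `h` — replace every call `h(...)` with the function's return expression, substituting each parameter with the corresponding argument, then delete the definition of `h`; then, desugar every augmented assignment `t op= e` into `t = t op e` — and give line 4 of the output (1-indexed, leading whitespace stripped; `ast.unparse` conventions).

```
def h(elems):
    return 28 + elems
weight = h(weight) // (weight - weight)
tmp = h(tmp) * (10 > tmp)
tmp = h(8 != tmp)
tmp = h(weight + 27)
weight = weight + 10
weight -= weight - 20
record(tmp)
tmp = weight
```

tmp = 28 + (weight + 27)

Transformed code:
weight = (28 + weight) // (weight - weight)
tmp = (28 + tmp) * (10 > tmp)
tmp = 28 + (8 != tmp)
tmp = 28 + (weight + 27)
weight = weight + 10
weight = weight - (weight - 20)
record(tmp)
tmp = weight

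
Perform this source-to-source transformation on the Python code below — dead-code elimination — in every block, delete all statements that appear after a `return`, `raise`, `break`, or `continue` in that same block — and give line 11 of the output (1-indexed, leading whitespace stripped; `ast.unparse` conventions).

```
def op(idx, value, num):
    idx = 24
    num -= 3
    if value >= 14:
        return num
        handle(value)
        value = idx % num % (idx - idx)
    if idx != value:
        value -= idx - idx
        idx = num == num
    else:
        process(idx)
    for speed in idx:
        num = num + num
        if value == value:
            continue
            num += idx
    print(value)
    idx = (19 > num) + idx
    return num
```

Transformed code:
def op(idx, value, num):
    idx = 24
    num -= 3
    if value >= 14:
        return num
    if idx != value:
        value -= idx - idx
        idx = num == num
    else:
        process(idx)
    for speed in idx:
        num = num + num
        if value == value:
            continue
    print(value)
    idx = (19 > num) + idx
    return num

for speed in idx:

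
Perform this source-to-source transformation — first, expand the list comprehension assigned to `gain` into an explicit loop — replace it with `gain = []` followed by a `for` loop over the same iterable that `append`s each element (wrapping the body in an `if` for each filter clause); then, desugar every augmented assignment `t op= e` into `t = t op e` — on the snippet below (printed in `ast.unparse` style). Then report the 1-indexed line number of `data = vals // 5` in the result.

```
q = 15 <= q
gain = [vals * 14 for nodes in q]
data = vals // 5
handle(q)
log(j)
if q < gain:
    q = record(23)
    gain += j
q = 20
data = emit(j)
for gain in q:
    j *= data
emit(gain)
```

Transformed code:
q = 15 <= q
gain = []
for nodes in q:
    gain.append(vals * 14)
data = vals // 5
handle(q)
log(j)
if q < gain:
    q = record(23)
    gain = gain + j
q = 20
data = emit(j)
for gain in q:
    j = j * data
emit(gain)

5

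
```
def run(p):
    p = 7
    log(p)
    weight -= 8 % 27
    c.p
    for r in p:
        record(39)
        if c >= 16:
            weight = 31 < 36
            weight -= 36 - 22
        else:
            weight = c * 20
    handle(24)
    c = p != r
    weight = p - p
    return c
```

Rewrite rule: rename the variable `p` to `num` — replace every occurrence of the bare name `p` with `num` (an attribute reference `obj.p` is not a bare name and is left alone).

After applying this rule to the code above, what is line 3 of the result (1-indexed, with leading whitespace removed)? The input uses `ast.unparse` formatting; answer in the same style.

Transformed code:
def run(num):
    num = 7
    log(num)
    weight -= 8 % 27
    c.p
    for r in num:
        record(39)
        if c >= 16:
            weight = 31 < 36
            weight -= 36 - 22
        else:
            weight = c * 20
    handle(24)
    c = num != r
    weight = num - num
    return c

log(num)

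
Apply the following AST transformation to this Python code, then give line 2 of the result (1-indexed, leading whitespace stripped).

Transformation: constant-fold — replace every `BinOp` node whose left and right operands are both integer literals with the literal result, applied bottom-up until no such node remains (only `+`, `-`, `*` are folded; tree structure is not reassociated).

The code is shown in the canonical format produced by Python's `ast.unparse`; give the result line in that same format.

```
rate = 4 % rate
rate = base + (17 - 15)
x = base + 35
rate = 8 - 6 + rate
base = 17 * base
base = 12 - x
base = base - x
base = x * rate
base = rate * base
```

rate = base + 2

Transformed code:
rate = 4 % rate
rate = base + 2
x = base + 35
rate = 2 + rate
base = 17 * base
base = 12 - x
base = base - x
base = x * rate
base = rate * base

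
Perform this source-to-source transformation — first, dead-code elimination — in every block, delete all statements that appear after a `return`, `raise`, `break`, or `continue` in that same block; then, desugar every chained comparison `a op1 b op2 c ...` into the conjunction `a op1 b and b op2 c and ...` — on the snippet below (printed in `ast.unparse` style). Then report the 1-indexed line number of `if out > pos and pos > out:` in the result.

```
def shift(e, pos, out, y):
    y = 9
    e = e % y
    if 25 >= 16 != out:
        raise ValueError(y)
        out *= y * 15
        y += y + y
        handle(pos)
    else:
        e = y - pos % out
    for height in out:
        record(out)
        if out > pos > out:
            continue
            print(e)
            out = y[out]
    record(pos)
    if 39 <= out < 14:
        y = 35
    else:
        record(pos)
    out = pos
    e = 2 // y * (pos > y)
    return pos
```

10

Transformed code:
def shift(e, pos, out, y):
    y = 9
    e = e % y
    if 25 >= 16 and 16 != out:
        raise ValueError(y)
    else:
        e = y - pos % out
    for height in out:
        record(out)
        if out > pos and pos > out:
            continue
    record(pos)
    if 39 <= out and out < 14:
        y = 35
    else:
        record(pos)
    out = pos
    e = 2 // y * (pos > y)
    return pos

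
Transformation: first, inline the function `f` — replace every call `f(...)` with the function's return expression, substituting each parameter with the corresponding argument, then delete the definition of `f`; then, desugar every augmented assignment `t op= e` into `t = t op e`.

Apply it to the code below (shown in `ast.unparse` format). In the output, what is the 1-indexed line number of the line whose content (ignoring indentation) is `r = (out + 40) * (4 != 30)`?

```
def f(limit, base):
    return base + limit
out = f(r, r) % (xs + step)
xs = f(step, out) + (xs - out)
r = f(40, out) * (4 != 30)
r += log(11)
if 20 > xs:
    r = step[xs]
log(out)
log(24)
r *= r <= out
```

3

Transformed code:
out = (r + r) % (xs + step)
xs = out + step + (xs - out)
r = (out + 40) * (4 != 30)
r = r + log(11)
if 20 > xs:
    r = step[xs]
log(out)
log(24)
r = r * (r <= out)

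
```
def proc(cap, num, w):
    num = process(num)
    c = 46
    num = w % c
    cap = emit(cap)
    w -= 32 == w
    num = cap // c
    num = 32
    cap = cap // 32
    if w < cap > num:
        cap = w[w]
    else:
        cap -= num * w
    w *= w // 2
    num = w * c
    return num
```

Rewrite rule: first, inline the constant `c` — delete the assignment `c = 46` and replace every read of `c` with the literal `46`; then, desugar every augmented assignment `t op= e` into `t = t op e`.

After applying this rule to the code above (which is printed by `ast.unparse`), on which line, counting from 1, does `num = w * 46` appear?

14

Transformed code:
def proc(cap, num, w):
    num = process(num)
    num = w % 46
    cap = emit(cap)
    w = w - (32 == w)
    num = cap // 46
    num = 32
    cap = cap // 32
    if w < cap > num:
        cap = w[w]
    else:
        cap = cap - num * w
    w = w * (w // 2)
    num = w * 46
    return num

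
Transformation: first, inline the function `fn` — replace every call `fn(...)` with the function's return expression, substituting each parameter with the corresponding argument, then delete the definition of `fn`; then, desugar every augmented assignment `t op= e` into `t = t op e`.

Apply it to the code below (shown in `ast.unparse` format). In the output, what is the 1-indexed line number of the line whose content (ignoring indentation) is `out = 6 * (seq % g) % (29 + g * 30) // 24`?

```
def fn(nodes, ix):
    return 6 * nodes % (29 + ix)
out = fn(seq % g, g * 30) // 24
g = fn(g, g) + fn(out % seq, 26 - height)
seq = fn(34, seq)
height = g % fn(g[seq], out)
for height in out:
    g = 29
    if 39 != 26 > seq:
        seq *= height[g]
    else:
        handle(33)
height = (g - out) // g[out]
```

1

Transformed code:
out = 6 * (seq % g) % (29 + g * 30) // 24
g = 6 * g % (29 + g) + 6 * (out % seq) % (29 + (26 - height))
seq = 6 * 34 % (29 + seq)
height = g % (6 * g[seq] % (29 + out))
for height in out:
    g = 29
    if 39 != 26 > seq:
        seq = seq * height[g]
    else:
        handle(33)
height = (g - out) // g[out]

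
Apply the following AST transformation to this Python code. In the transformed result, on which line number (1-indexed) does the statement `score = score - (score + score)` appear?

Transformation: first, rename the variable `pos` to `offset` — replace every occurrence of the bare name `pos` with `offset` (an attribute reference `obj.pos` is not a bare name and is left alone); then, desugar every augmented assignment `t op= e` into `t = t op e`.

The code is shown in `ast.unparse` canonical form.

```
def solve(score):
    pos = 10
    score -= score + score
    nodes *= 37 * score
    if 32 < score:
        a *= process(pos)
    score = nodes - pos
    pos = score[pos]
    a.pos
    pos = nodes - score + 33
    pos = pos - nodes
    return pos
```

3

Transformed code:
def solve(score):
    offset = 10
    score = score - (score + score)
    nodes = nodes * (37 * score)
    if 32 < score:
        a = a * process(offset)
    score = nodes - offset
    offset = score[offset]
    a.pos
    offset = nodes - score + 33
    offset = offset - nodes
    return offset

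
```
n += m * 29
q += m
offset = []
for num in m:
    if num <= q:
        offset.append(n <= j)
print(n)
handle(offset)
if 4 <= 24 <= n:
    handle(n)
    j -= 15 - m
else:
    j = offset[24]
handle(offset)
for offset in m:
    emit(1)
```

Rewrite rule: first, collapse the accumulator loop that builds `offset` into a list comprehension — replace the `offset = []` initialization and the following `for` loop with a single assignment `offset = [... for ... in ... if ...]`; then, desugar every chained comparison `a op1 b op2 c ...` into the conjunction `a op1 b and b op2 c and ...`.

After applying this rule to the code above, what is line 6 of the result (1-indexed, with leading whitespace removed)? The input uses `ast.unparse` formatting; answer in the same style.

if 4 <= 24 and 24 <= n:

Transformed code:
n += m * 29
q += m
offset = [n <= j for num in m if num <= q]
print(n)
handle(offset)
if 4 <= 24 and 24 <= n:
    handle(n)
    j -= 15 - m
else:
    j = offset[24]
handle(offset)
for offset in m:
    emit(1)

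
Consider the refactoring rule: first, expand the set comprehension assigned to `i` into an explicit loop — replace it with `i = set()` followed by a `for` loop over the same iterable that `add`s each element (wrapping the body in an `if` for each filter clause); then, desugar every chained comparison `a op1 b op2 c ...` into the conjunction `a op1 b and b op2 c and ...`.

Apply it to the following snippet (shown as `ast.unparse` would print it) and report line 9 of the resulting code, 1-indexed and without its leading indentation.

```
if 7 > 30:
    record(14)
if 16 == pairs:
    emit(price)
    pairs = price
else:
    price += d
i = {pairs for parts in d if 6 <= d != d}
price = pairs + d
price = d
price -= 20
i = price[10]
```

for parts in d:

Transformed code:
if 7 > 30:
    record(14)
if 16 == pairs:
    emit(price)
    pairs = price
else:
    price += d
i = set()
for parts in d:
    if 6 <= d and d != d:
        i.add(pairs)
price = pairs + d
price = d
price -= 20
i = price[10]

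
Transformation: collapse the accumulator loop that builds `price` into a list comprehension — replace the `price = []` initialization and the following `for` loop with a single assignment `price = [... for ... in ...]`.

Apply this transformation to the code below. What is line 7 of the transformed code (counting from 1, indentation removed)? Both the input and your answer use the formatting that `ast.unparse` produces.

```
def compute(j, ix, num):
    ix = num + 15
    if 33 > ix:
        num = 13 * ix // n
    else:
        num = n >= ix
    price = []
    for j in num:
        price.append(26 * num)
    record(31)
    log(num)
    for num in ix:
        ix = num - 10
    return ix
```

Transformed code:
def compute(j, ix, num):
    ix = num + 15
    if 33 > ix:
        num = 13 * ix // n
    else:
        num = n >= ix
    price = [26 * num for j in num]
    record(31)
    log(num)
    for num in ix:
        ix = num - 10
    return ix

price = [26 * num for j in num]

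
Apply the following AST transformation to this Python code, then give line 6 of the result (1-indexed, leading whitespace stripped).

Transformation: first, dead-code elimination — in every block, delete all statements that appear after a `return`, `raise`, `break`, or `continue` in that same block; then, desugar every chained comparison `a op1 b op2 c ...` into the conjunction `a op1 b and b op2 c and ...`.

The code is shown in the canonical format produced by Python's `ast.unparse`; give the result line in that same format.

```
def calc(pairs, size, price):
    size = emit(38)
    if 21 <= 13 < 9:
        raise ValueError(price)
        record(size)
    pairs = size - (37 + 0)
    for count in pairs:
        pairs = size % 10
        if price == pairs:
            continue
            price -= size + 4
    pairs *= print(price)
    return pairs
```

for count in pairs:

Transformed code:
def calc(pairs, size, price):
    size = emit(38)
    if 21 <= 13 and 13 < 9:
        raise ValueError(price)
    pairs = size - (37 + 0)
    for count in pairs:
        pairs = size % 10
        if price == pairs:
            continue
    pairs *= print(price)
    return pairs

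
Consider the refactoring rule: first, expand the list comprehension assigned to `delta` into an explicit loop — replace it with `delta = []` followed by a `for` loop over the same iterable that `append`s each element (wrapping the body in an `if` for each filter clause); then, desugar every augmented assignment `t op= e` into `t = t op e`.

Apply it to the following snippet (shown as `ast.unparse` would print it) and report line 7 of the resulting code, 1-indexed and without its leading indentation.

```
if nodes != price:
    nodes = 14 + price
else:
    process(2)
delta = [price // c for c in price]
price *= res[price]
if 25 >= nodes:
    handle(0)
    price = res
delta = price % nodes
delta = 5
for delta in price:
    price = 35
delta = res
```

delta.append(price // c)

Transformed code:
if nodes != price:
    nodes = 14 + price
else:
    process(2)
delta = []
for c in price:
    delta.append(price // c)
price = price * res[price]
if 25 >= nodes:
    handle(0)
    price = res
delta = price % nodes
delta = 5
for delta in price:
    price = 35
delta = res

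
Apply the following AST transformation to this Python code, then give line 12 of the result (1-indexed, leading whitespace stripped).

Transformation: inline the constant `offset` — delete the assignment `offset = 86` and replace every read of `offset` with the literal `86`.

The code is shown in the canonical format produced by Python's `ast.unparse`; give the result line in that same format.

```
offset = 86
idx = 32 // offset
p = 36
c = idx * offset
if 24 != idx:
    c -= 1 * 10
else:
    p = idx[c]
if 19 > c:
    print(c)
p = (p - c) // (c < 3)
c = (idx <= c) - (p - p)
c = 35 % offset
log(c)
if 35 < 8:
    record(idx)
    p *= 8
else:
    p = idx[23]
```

c = 35 % 86

Transformed code:
idx = 32 // 86
p = 36
c = idx * 86
if 24 != idx:
    c -= 1 * 10
else:
    p = idx[c]
if 19 > c:
    print(c)
p = (p - c) // (c < 3)
c = (idx <= c) - (p - p)
c = 35 % 86
log(c)
if 35 < 8:
    record(idx)
    p *= 8
else:
    p = idx[23]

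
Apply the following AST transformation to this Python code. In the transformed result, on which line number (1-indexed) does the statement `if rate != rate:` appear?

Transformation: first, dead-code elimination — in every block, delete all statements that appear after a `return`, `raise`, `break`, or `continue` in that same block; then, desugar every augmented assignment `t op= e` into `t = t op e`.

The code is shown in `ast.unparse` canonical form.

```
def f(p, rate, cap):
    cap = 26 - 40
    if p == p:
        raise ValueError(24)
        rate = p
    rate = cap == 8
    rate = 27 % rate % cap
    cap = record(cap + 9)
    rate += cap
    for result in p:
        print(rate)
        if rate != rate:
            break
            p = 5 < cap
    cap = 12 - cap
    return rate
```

11

Transformed code:
def f(p, rate, cap):
    cap = 26 - 40
    if p == p:
        raise ValueError(24)
    rate = cap == 8
    rate = 27 % rate % cap
    cap = record(cap + 9)
    rate = rate + cap
    for result in p:
        print(rate)
        if rate != rate:
            break
    cap = 12 - cap
    return rate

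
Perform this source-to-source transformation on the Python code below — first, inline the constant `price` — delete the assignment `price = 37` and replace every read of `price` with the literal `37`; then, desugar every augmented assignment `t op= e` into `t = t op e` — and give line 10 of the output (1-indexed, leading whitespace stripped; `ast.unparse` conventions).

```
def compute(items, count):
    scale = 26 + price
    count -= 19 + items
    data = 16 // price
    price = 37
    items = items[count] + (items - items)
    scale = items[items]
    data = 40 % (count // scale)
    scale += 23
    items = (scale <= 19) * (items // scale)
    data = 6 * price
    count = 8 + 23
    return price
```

data = 6 * 37

Transformed code:
def compute(items, count):
    scale = 26 + 37
    count = count - (19 + items)
    data = 16 // 37
    items = items[count] + (items - items)
    scale = items[items]
    data = 40 % (count // scale)
    scale = scale + 23
    items = (scale <= 19) * (items // scale)
    data = 6 * 37
    count = 8 + 23
    return 37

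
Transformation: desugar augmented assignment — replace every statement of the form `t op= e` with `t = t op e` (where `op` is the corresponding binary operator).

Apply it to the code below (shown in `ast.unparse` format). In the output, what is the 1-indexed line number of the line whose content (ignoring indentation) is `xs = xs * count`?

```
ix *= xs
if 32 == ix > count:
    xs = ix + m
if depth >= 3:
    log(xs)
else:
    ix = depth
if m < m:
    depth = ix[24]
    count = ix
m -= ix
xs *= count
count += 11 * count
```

Transformed code:
ix = ix * xs
if 32 == ix > count:
    xs = ix + m
if depth >= 3:
    log(xs)
else:
    ix = depth
if m < m:
    depth = ix[24]
    count = ix
m = m - ix
xs = xs * count
count = count + 11 * count

12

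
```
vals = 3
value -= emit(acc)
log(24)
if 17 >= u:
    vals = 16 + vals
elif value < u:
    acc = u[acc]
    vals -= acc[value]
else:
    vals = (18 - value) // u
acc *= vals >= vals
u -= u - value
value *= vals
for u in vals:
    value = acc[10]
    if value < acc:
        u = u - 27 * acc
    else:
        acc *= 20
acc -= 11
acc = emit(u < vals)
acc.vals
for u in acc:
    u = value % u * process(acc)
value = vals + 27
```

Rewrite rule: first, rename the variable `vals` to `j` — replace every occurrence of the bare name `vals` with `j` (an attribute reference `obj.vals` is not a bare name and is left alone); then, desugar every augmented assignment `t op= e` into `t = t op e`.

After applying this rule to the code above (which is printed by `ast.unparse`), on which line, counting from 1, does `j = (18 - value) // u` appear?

Transformed code:
j = 3
value = value - emit(acc)
log(24)
if 17 >= u:
    j = 16 + j
elif value < u:
    acc = u[acc]
    j = j - acc[value]
else:
    j = (18 - value) // u
acc = acc * (j >= j)
u = u - (u - value)
value = value * j
for u in j:
    value = acc[10]
    if value < acc:
        u = u - 27 * acc
    else:
        acc = acc * 20
acc = acc - 11
acc = emit(u < j)
acc.vals
for u in acc:
    u = value % u * process(acc)
value = j + 27

10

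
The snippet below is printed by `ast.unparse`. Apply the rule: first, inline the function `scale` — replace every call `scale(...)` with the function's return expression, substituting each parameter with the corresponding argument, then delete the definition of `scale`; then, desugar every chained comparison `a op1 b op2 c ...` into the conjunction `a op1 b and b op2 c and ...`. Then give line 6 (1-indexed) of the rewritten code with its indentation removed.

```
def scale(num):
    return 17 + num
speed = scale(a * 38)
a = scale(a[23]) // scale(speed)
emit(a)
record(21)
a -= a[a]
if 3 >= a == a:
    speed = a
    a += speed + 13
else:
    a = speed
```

if 3 >= a and a == a:

Transformed code:
speed = 17 + a * 38
a = (17 + a[23]) // (17 + speed)
emit(a)
record(21)
a -= a[a]
if 3 >= a and a == a:
    speed = a
    a += speed + 13
else:
    a = speed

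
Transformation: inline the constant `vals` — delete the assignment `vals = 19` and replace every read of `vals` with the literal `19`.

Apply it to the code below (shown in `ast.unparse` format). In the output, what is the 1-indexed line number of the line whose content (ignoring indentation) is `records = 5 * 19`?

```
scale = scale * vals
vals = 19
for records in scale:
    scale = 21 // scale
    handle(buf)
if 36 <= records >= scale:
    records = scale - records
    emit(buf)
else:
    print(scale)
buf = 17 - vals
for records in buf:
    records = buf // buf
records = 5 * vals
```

Transformed code:
scale = scale * 19
for records in scale:
    scale = 21 // scale
    handle(buf)
if 36 <= records >= scale:
    records = scale - records
    emit(buf)
else:
    print(scale)
buf = 17 - 19
for records in buf:
    records = buf // buf
records = 5 * 19

13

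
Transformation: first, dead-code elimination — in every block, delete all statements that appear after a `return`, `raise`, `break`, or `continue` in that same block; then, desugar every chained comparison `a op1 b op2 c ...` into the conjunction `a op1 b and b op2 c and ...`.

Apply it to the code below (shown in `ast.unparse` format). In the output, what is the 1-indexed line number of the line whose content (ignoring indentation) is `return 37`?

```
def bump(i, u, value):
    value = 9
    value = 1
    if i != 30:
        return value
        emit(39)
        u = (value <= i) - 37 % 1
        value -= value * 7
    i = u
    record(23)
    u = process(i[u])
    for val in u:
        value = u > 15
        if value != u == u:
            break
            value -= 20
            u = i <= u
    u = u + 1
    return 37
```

14

Transformed code:
def bump(i, u, value):
    value = 9
    value = 1
    if i != 30:
        return value
    i = u
    record(23)
    u = process(i[u])
    for val in u:
        value = u > 15
        if value != u and u == u:
            break
    u = u + 1
    return 37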